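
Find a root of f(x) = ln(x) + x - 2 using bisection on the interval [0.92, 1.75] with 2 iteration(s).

f(x) = ln(x) + x - 2
Initial interval: [0.92, 1.75]

Iteration 1:
  c_1 = (0.920000 + 1.750000)/2 = 1.335000
  f(c_1) = f(1.335000) = -0.376069
  f(a) × f(c) ≥ 0, new interval: [1.335000, 1.750000]
Iteration 2:
  c_2 = (1.335000 + 1.750000)/2 = 1.542500
  f(c_2) = f(1.542500) = -0.024096
  f(a) × f(c) ≥ 0, new interval: [1.542500, 1.750000]

After 2 iteration(s), the approximation is c_2 = 1.542500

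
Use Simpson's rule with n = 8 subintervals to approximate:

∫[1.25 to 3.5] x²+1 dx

f(x) = x²+1
a = 1.25, b = 3.5, n = 8
h = (b - a)/n = 0.281250

Simpson's rule: (h/3)[f(x₀) + 4f(x₁) + 2f(x₂) + ... + f(xₙ)]

x_0 = 1.2500, f(x_0) = 2.562500, coefficient = 1
x_1 = 1.5312, f(x_1) = 3.344727, coefficient = 4
x_2 = 1.8125, f(x_2) = 4.285156, coefficient = 2
x_3 = 2.0938, f(x_3) = 5.383789, coefficient = 4
x_4 = 2.3750, f(x_4) = 6.640625, coefficient = 2
x_5 = 2.6562, f(x_5) = 8.055664, coefficient = 4
x_6 = 2.9375, f(x_6) = 9.628906, coefficient = 2
x_7 = 3.2188, f(x_7) = 11.360352, coefficient = 4
x_8 = 3.5000, f(x_8) = 13.250000, coefficient = 1

I ≈ (0.281250/3) × 169.500000 = 15.890625
Exact value: 15.890625
Error: 0.000000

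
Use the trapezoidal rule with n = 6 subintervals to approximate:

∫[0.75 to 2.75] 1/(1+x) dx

f(x) = 1/(1+x)
a = 0.75, b = 2.75, n = 6
h = (b - a)/n = 0.333333

Trapezoidal rule: (h/2)[f(x₀) + 2f(x₁) + 2f(x₂) + ... + f(xₙ)]

x_0 = 0.7500, f(x_0) = 0.571429, coefficient = 1
x_1 = 1.0833, f(x_1) = 0.480000, coefficient = 2
x_2 = 1.4167, f(x_2) = 0.413793, coefficient = 2
x_3 = 1.7500, f(x_3) = 0.363636, coefficient = 2
x_4 = 2.0833, f(x_4) = 0.324324, coefficient = 2
x_5 = 2.4167, f(x_5) = 0.292683, coefficient = 2
x_6 = 2.7500, f(x_6) = 0.266667, coefficient = 1

I ≈ (0.333333/2) × 4.586969 = 0.764495
Exact value: 0.762140
Error: 0.002355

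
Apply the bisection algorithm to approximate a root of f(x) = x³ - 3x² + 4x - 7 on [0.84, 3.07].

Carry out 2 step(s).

f(x) = x³ - 3x² + 4x - 7
Initial interval: [0.84, 3.07]

Iteration 1:
  c_1 = (0.840000 + 3.070000)/2 = 1.955000
  f(c_1) = f(1.955000) = -3.174016
  f(a) × f(c) ≥ 0, new interval: [1.955000, 3.070000]
Iteration 2:
  c_2 = (1.955000 + 3.070000)/2 = 2.512500
  f(c_2) = f(2.512500) = -0.027420
  f(a) × f(c) ≥ 0, new interval: [2.512500, 3.070000]

After 2 iteration(s), the approximation is c_2 = 2.512500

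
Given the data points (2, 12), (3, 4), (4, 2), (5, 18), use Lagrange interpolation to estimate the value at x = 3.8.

Lagrange interpolation formula:
P(x) = Σ yᵢ × Lᵢ(x)
where Lᵢ(x) = Π_{j≠i} (x - xⱼ)/(xᵢ - xⱼ)

L_0(3.8) = (3.8 - 3)/(2 - 3) × (3.8 - 4)/(2 - 4) × (3.8 - 5)/(2 - 5) = -0.032000
L_1(3.8) = (3.8 - 2)/(3 - 2) × (3.8 - 4)/(3 - 4) × (3.8 - 5)/(3 - 5) = 0.216000
L_2(3.8) = (3.8 - 2)/(4 - 2) × (3.8 - 3)/(4 - 3) × (3.8 - 5)/(4 - 5) = 0.864000
L_3(3.8) = (3.8 - 2)/(5 - 2) × (3.8 - 3)/(5 - 3) × (3.8 - 4)/(5 - 4) = -0.048000

P(3.8) = 12×L_0(3.8) + 4×L_1(3.8) + 2×L_2(3.8) + 18×L_3(3.8)
P(3.8) = 1.344000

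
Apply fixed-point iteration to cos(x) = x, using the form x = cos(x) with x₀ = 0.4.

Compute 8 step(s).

Equation: cos(x) = x
Fixed-point form: x = cos(x)
x₀ = 0.4

x_1 = g(0.400000) = 0.921061
x_2 = g(0.921061) = 0.604976
x_3 = g(0.604976) = 0.822516
x_4 = g(0.822516) = 0.680380
x_5 = g(0.680380) = 0.777334
x_6 = g(0.777334) = 0.712786
x_7 = g(0.712786) = 0.756543
x_8 = g(0.756543) = 0.727213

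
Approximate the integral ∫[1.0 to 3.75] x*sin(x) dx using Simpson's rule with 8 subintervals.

f(x) = x*sin(x)
a = 1.0, b = 3.75, n = 8
h = (b - a)/n = 0.343750

Simpson's rule: (h/3)[f(x₀) + 4f(x₁) + 2f(x₂) + ... + f(xₙ)]

x_0 = 1.0000, f(x_0) = 0.841471, coefficient = 1
x_1 = 1.3438, f(x_1) = 1.309263, coefficient = 4
x_2 = 1.6875, f(x_2) = 1.676021, coefficient = 2
x_3 = 2.0312, f(x_3) = 1.819697, coefficient = 4
x_4 = 2.3750, f(x_4) = 1.647502, coefficient = 2
x_5 = 2.7188, f(x_5) = 1.115651, coefficient = 4
x_6 = 3.0625, f(x_6) = 0.241969, coefficient = 2
x_7 = 3.4062, f(x_7) = -0.891002, coefficient = 4
x_8 = 3.7500, f(x_8) = -2.143355, coefficient = 1

I ≈ (0.343750/3) × 19.243539 = 2.204989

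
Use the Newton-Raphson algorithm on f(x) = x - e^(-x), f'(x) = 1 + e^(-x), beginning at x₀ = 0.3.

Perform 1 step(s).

f(x) = x - e^(-x)
f'(x) = 1 + e^(-x)
x₀ = 0.3

Newton-Raphson formula: x_{n+1} = x_n - f(x_n)/f'(x_n)

Iteration 1:
  f(0.300000) = -0.440818
  f'(0.300000) = 1.740818
  x_1 = 0.300000 - (-0.440818)/1.740818 = 0.553225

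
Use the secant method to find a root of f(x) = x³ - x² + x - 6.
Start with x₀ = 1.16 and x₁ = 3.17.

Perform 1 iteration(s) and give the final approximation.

f(x) = x³ - x² + x - 6
x₀ = 1.16, x₁ = 3.17

Secant formula: x_{n+1} = x_n - f(x_n)(x_n - x_{n-1})/(f(x_n) - f(x_{n-1}))

Iteration 1:
  f(1.160000) = -4.624704
  f(3.170000) = 18.976113
  x_2 = 3.170000 - 18.976113×(3.170000 - 1.160000)/(18.976113 - (-4.624704))
       = 1.553870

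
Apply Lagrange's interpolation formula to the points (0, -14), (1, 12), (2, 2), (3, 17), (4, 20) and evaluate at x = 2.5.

Lagrange interpolation formula:
P(x) = Σ yᵢ × Lᵢ(x)
where Lᵢ(x) = Π_{j≠i} (x - xⱼ)/(xᵢ - xⱼ)

L_0(2.5) = (2.5 - 1)/(0 - 1) × (2.5 - 2)/(0 - 2) × (2.5 - 3)/(0 - 3) × (2.5 - 4)/(0 - 4) = 0.023438
L_1(2.5) = (2.5 - 0)/(1 - 0) × (2.5 - 2)/(1 - 2) × (2.5 - 3)/(1 - 3) × (2.5 - 4)/(1 - 4) = -0.156250
L_2(2.5) = (2.5 - 0)/(2 - 0) × (2.5 - 1)/(2 - 1) × (2.5 - 3)/(2 - 3) × (2.5 - 4)/(2 - 4) = 0.703125
L_3(2.5) = (2.5 - 0)/(3 - 0) × (2.5 - 1)/(3 - 1) × (2.5 - 2)/(3 - 2) × (2.5 - 4)/(3 - 4) = 0.468750
L_4(2.5) = (2.5 - 0)/(4 - 0) × (2.5 - 1)/(4 - 1) × (2.5 - 2)/(4 - 2) × (2.5 - 3)/(4 - 3) = -0.039062

P(2.5) = (-14)×L_0(2.5) + 12×L_1(2.5) + 2×L_2(2.5) + 17×L_3(2.5) + 20×L_4(2.5)
P(2.5) = 6.390625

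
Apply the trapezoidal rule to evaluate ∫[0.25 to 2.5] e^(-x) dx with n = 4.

f(x) = e^(-x)
a = 0.25, b = 2.5, n = 4
h = (b - a)/n = 0.562500

Trapezoidal rule: (h/2)[f(x₀) + 2f(x₁) + 2f(x₂) + ... + f(xₙ)]

x_0 = 0.2500, f(x_0) = 0.778801, coefficient = 1
x_1 = 0.8125, f(x_1) = 0.443747, coefficient = 2
x_2 = 1.3750, f(x_2) = 0.252840, coefficient = 2
x_3 = 1.9375, f(x_3) = 0.144064, coefficient = 2
x_4 = 2.5000, f(x_4) = 0.082085, coefficient = 1

I ≈ (0.562500/2) × 2.542187 = 0.714990
Exact value: 0.696716
Error: 0.018274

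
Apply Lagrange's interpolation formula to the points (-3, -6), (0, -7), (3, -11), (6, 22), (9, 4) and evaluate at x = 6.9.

Lagrange interpolation formula:
P(x) = Σ yᵢ × Lᵢ(x)
where Lᵢ(x) = Π_{j≠i} (x - xⱼ)/(xᵢ - xⱼ)

L_0(6.9) = (6.9 - 0)/(-3 - 0) × (6.9 - 3)/(-3 - 3) × (6.9 - 6)/(-3 - 6) × (6.9 - 9)/(-3 - 9) = -0.026163
L_1(6.9) = (6.9 - (-3))/(0 - (-3)) × (6.9 - 3)/(0 - 3) × (6.9 - 6)/(0 - 6) × (6.9 - 9)/(0 - 9) = 0.150150
L_2(6.9) = (6.9 - (-3))/(3 - (-3)) × (6.9 - 0)/(3 - 0) × (6.9 - 6)/(3 - 6) × (6.9 - 9)/(3 - 9) = -0.398475
L_3(6.9) = (6.9 - (-3))/(6 - (-3)) × (6.9 - 0)/(6 - 0) × (6.9 - 3)/(6 - 3) × (6.9 - 9)/(6 - 9) = 1.151150
L_4(6.9) = (6.9 - (-3))/(9 - (-3)) × (6.9 - 0)/(9 - 0) × (6.9 - 3)/(9 - 3) × (6.9 - 6)/(9 - 6) = 0.123338

P(6.9) = (-6)×L_0(6.9) + (-7)×L_1(6.9) + (-11)×L_2(6.9) + 22×L_3(6.9) + 4×L_4(6.9)
P(6.9) = 29.307800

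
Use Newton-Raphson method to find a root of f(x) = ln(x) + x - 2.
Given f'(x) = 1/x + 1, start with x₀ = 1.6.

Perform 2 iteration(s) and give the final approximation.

f(x) = ln(x) + x - 2
f'(x) = 1/x + 1
x₀ = 1.6

Newton-Raphson formula: x_{n+1} = x_n - f(x_n)/f'(x_n)

Iteration 1:
  f(1.600000) = 0.070004
  f'(1.600000) = 1.625000
  x_1 = 1.600000 - 0.070004/1.625000 = 1.556921
Iteration 2:
  f(1.556921) = -0.000369
  f'(1.556921) = 1.642293
  x_2 = 1.556921 - (-0.000369)/1.642293 = 1.557146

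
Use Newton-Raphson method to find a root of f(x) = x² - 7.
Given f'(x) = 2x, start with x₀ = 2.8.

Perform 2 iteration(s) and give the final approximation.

f(x) = x² - 7
f'(x) = 2x
x₀ = 2.8

Newton-Raphson formula: x_{n+1} = x_n - f(x_n)/f'(x_n)

Iteration 1:
  f(2.800000) = 0.840000
  f'(2.800000) = 5.600000
  x_1 = 2.800000 - 0.840000/5.600000 = 2.650000
Iteration 2:
  f(2.650000) = 0.022500
  f'(2.650000) = 5.300000
  x_2 = 2.650000 - 0.022500/5.300000 = 2.645755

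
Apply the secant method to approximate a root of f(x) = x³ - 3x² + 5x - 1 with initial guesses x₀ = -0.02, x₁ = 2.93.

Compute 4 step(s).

f(x) = x³ - 3x² + 5x - 1
x₀ = -0.02, x₁ = 2.93

Secant formula: x_{n+1} = x_n - f(x_n)(x_n - x_{n-1})/(f(x_n) - f(x_{n-1}))

Iteration 1:
  f(-0.020000) = -1.101208
  f(2.930000) = 13.049057
  x_2 = 2.930000 - 13.049057×(2.930000 - (-0.020000))/(13.049057 - (-1.101208))
       = 0.209576
Iteration 2:
  f(2.930000) = 13.049057
  f(0.209576) = -0.074681
  x_3 = 0.209576 - (-0.074681)×(0.209576 - 2.930000)/(-0.074681 - 13.049057)
       = 0.225057
Iteration 3:
  f(0.209576) = -0.074681
  f(0.225057) = -0.015269
  x_4 = 0.225057 - (-0.015269)×(0.225057 - 0.209576)/(-0.015269 - (-0.074681))
       = 0.229035
Iteration 4:
  f(0.225057) = -0.015269
  f(0.229035) = -0.000181
  x_5 = 0.229035 - (-0.000181)×(0.229035 - 0.225057)/(-0.000181 - (-0.015269))
       = 0.229083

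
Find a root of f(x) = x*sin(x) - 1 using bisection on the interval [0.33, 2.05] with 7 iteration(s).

f(x) = x*sin(x) - 1
Initial interval: [0.33, 2.05]

Iteration 1:
  c_1 = (0.330000 + 2.050000)/2 = 1.190000
  f(c_1) = f(1.190000) = 0.104759
  f(a) × f(c) < 0, new interval: [0.330000, 1.190000]
Iteration 2:
  c_2 = (0.330000 + 1.190000)/2 = 0.760000
  f(c_2) = f(0.760000) = -0.476420
  f(a) × f(c) ≥ 0, new interval: [0.760000, 1.190000]
Iteration 3:
  c_3 = (0.760000 + 1.190000)/2 = 0.975000
  f(c_3) = f(0.975000) = -0.192991
  f(a) × f(c) ≥ 0, new interval: [0.975000, 1.190000]
Iteration 4:
  c_4 = (0.975000 + 1.190000)/2 = 1.082500
  f(c_4) = f(1.082500) = -0.044008
  f(a) × f(c) ≥ 0, new interval: [1.082500, 1.190000]
Iteration 5:
  c_5 = (1.082500 + 1.190000)/2 = 1.136250
  f(c_5) = f(1.136250) = 0.030648
  f(a) × f(c) < 0, new interval: [1.082500, 1.136250]
Iteration 6:
  c_6 = (1.082500 + 1.136250)/2 = 1.109375
  f(c_6) = f(1.109375) = -0.006643
  f(a) × f(c) ≥ 0, new interval: [1.109375, 1.136250]
Iteration 7:
  c_7 = (1.109375 + 1.136250)/2 = 1.122812
  f(c_7) = f(1.122812) = 0.012016
  f(a) × f(c) < 0, new interval: [1.109375, 1.122812]

After 7 iteration(s), the approximation is c_7 = 1.122812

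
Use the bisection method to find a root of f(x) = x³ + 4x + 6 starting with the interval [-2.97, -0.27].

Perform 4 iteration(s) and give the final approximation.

f(x) = x³ + 4x + 6
Initial interval: [-2.97, -0.27]

Iteration 1:
  c_1 = (-2.970000 + (-0.270000))/2 = -1.620000
  f(c_1) = f(-1.620000) = -4.731528
  f(a) × f(c) ≥ 0, new interval: [-1.620000, -0.270000]
Iteration 2:
  c_2 = (-1.620000 + (-0.270000))/2 = -0.945000
  f(c_2) = f(-0.945000) = 1.376091
  f(a) × f(c) < 0, new interval: [-1.620000, -0.945000]
Iteration 3:
  c_3 = (-1.620000 + (-0.945000))/2 = -1.282500
  f(c_3) = f(-1.282500) = -1.239464
  f(a) × f(c) ≥ 0, new interval: [-1.282500, -0.945000]
Iteration 4:
  c_4 = (-1.282500 + (-0.945000))/2 = -1.113750
  f(c_4) = f(-1.113750) = 0.163461
  f(a) × f(c) < 0, new interval: [-1.282500, -1.113750]

After 4 iteration(s), the approximation is c_4 = -1.113750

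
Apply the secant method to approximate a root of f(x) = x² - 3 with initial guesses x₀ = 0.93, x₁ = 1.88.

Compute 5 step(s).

f(x) = x² - 3
x₀ = 0.93, x₁ = 1.88

Secant formula: x_{n+1} = x_n - f(x_n)(x_n - x_{n-1})/(f(x_n) - f(x_{n-1}))

Iteration 1:
  f(0.930000) = -2.135100
  f(1.880000) = 0.534400
  x_2 = 1.880000 - 0.534400×(1.880000 - 0.930000)/(0.534400 - (-2.135100))
       = 1.689822
Iteration 2:
  f(1.880000) = 0.534400
  f(1.689822) = -0.144501
  x_3 = 1.689822 - (-0.144501)×(1.689822 - 1.880000)/(-0.144501 - 0.534400)
       = 1.730301
Iteration 3:
  f(1.689822) = -0.144501
  f(1.730301) = -0.006060
  x_4 = 1.730301 - (-0.006060)×(1.730301 - 1.689822)/(-0.006060 - (-0.144501))
       = 1.732072
Iteration 4:
  f(1.730301) = -0.006060
  f(1.732072) = 0.000075
  x_5 = 1.732072 - 0.000075×(1.732072 - 1.730301)/(0.000075 - (-0.006060))
       = 1.732051
Iteration 5:
  f(1.732072) = 0.000075
  f(1.732051) = 0.000000
  x_6 = 1.732051 - 0.000000×(1.732051 - 1.732072)/(0.000000 - 0.000075)
       = 1.732051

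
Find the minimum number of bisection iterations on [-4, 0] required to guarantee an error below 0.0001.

We need (b-a)/2^n ≤ 0.0001
(0 - (-4))/2^n ≤ 0.0001
4/2^n ≤ 0.0001
2^n ≥ 40000
n ≥ log₂(40000) = 15.29
n ≥ 16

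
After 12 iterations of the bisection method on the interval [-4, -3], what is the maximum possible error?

Bisection error bound: |error| ≤ (b-a)/2^n
|error| ≤ (-3 - (-4))/2^12 = 1/2^12
|error| ≤ 0.0002441406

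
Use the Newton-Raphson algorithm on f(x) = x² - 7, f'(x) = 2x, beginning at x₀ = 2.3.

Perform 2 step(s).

f(x) = x² - 7
f'(x) = 2x
x₀ = 2.3

Newton-Raphson formula: x_{n+1} = x_n - f(x_n)/f'(x_n)

Iteration 1:
  f(2.300000) = -1.710000
  f'(2.300000) = 4.600000
  x_1 = 2.300000 - (-1.710000)/4.600000 = 2.671739
Iteration 2:
  f(2.671739) = 0.138190
  f'(2.671739) = 5.343478
  x_2 = 2.671739 - 0.138190/5.343478 = 2.645878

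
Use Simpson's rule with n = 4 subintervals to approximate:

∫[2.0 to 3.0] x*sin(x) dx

f(x) = x*sin(x)
a = 2.0, b = 3.0, n = 4
h = (b - a)/n = 0.250000

Simpson's rule: (h/3)[f(x₀) + 4f(x₁) + 2f(x₂) + ... + f(xₙ)]

x_0 = 2.0000, f(x_0) = 1.818595, coefficient = 1
x_1 = 2.2500, f(x_1) = 1.750665, coefficient = 4
x_2 = 2.5000, f(x_2) = 1.496180, coefficient = 2
x_3 = 2.7500, f(x_3) = 1.049568, coefficient = 4
x_4 = 3.0000, f(x_4) = 0.423360, coefficient = 1

I ≈ (0.250000/3) × 16.435245 = 1.369604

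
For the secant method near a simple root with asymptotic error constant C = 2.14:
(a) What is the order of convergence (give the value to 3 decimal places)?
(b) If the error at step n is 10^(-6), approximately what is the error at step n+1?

(a) Secant method has superlinear convergence with order φ = (1+√5)/2 ≈ 1.618.
    This means |e_{n+1}| ≈ C|e_n|^1.618.

(b) With |e_n| = 10^(-6) and C = 2.14:
    |e_{n+1}| ≈ 2.14 × (10^(-6))^1.618 = 2.14 × 10^(-9.71)

(a) ≈ 1.618 (golden ratio); (b) |e_{n+1}| ≈ 4.190e-10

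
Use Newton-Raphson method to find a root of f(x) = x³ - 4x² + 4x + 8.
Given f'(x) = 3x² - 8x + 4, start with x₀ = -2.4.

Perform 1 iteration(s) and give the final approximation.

f(x) = x³ - 4x² + 4x + 8
f'(x) = 3x² - 8x + 4
x₀ = -2.4

Newton-Raphson formula: x_{n+1} = x_n - f(x_n)/f'(x_n)

Iteration 1:
  f(-2.400000) = -38.464000
  f'(-2.400000) = 40.480000
  x_1 = -2.400000 - (-38.464000)/40.480000 = -1.449802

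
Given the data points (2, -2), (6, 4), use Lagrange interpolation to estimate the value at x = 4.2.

Lagrange interpolation formula:
P(x) = Σ yᵢ × Lᵢ(x)
where Lᵢ(x) = Π_{j≠i} (x - xⱼ)/(xᵢ - xⱼ)

L_0(4.2) = (4.2 - 6)/(2 - 6) = 0.450000
L_1(4.2) = (4.2 - 2)/(6 - 2) = 0.550000

P(4.2) = (-2)×L_0(4.2) + 4×L_1(4.2)
P(4.2) = 1.300000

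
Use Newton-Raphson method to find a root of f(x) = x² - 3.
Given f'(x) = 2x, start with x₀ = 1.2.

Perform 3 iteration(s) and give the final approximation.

f(x) = x² - 3
f'(x) = 2x
x₀ = 1.2

Newton-Raphson formula: x_{n+1} = x_n - f(x_n)/f'(x_n)

Iteration 1:
  f(1.200000) = -1.560000
  f'(1.200000) = 2.400000
  x_1 = 1.200000 - (-1.560000)/2.400000 = 1.850000
Iteration 2:
  f(1.850000) = 0.422500
  f'(1.850000) = 3.700000
  x_2 = 1.850000 - 0.422500/3.700000 = 1.735811
Iteration 3:
  f(1.735811) = 0.013039
  f'(1.735811) = 3.471622
  x_3 = 1.735811 - 0.013039/3.471622 = 1.732055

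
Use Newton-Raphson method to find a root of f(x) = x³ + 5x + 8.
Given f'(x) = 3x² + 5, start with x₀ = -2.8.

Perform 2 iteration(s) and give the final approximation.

f(x) = x³ + 5x + 8
f'(x) = 3x² + 5
x₀ = -2.8

Newton-Raphson formula: x_{n+1} = x_n - f(x_n)/f'(x_n)

Iteration 1:
  f(-2.800000) = -27.952000
  f'(-2.800000) = 28.520000
  x_1 = -2.800000 - (-27.952000)/28.520000 = -1.819916
Iteration 2:
  f(-1.819916) = -7.127311
  f'(-1.819916) = 14.936281
  x_2 = -1.819916 - (-7.127311)/14.936281 = -1.342735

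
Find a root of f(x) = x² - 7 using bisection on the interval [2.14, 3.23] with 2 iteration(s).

f(x) = x² - 7
Initial interval: [2.14, 3.23]

Iteration 1:
  c_1 = (2.140000 + 3.230000)/2 = 2.685000
  f(c_1) = f(2.685000) = 0.209225
  f(a) × f(c) < 0, new interval: [2.140000, 2.685000]
Iteration 2:
  c_2 = (2.140000 + 2.685000)/2 = 2.412500
  f(c_2) = f(2.412500) = -1.179844
  f(a) × f(c) ≥ 0, new interval: [2.412500, 2.685000]

After 2 iteration(s), the approximation is c_2 = 2.412500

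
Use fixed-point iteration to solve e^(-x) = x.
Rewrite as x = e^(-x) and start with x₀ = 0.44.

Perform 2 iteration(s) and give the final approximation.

Equation: e^(-x) = x
Fixed-point form: x = e^(-x)
x₀ = 0.44

x_1 = g(0.440000) = 0.644036
x_2 = g(0.644036) = 0.525168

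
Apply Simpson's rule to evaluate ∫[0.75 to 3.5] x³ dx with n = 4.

f(x) = x³
a = 0.75, b = 3.5, n = 4
h = (b - a)/n = 0.687500

Simpson's rule: (h/3)[f(x₀) + 4f(x₁) + 2f(x₂) + ... + f(xₙ)]

x_0 = 0.7500, f(x_0) = 0.421875, coefficient = 1
x_1 = 1.4375, f(x_1) = 2.970459, coefficient = 4
x_2 = 2.1250, f(x_2) = 9.595703, coefficient = 2
x_3 = 2.8125, f(x_3) = 22.247314, coefficient = 4
x_4 = 3.5000, f(x_4) = 42.875000, coefficient = 1

I ≈ (0.687500/3) × 163.359375 = 37.436523
Exact value: 37.436523
Error: 0.000000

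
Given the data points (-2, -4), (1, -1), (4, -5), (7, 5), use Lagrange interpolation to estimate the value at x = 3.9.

Lagrange interpolation formula:
P(x) = Σ yᵢ × Lᵢ(x)
where Lᵢ(x) = Π_{j≠i} (x - xⱼ)/(xᵢ - xⱼ)

L_0(3.9) = (3.9 - 1)/(-2 - 1) × (3.9 - 4)/(-2 - 4) × (3.9 - 7)/(-2 - 7) = -0.005549
L_1(3.9) = (3.9 - (-2))/(1 - (-2)) × (3.9 - 4)/(1 - 4) × (3.9 - 7)/(1 - 7) = 0.033870
L_2(3.9) = (3.9 - (-2))/(4 - (-2)) × (3.9 - 1)/(4 - 1) × (3.9 - 7)/(4 - 7) = 0.982241
L_3(3.9) = (3.9 - (-2))/(7 - (-2)) × (3.9 - 1)/(7 - 1) × (3.9 - 4)/(7 - 4) = -0.010562

P(3.9) = (-4)×L_0(3.9) + (-1)×L_1(3.9) + (-5)×L_2(3.9) + 5×L_3(3.9)
P(3.9) = -4.975685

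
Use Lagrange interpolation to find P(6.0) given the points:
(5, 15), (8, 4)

Lagrange interpolation formula:
P(x) = Σ yᵢ × Lᵢ(x)
where Lᵢ(x) = Π_{j≠i} (x - xⱼ)/(xᵢ - xⱼ)

L_0(6.0) = (6.0 - 8)/(5 - 8) = 0.666667
L_1(6.0) = (6.0 - 5)/(8 - 5) = 0.333333

P(6.0) = 15×L_0(6.0) + 4×L_1(6.0)
P(6.0) = 11.333333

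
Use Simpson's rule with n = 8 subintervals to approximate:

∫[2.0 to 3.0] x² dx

f(x) = x²
a = 2.0, b = 3.0, n = 8
h = (b - a)/n = 0.125000

Simpson's rule: (h/3)[f(x₀) + 4f(x₁) + 2f(x₂) + ... + f(xₙ)]

x_0 = 2.0000, f(x_0) = 4.000000, coefficient = 1
x_1 = 2.1250, f(x_1) = 4.515625, coefficient = 4
x_2 = 2.2500, f(x_2) = 5.062500, coefficient = 2
x_3 = 2.3750, f(x_3) = 5.640625, coefficient = 4
x_4 = 2.5000, f(x_4) = 6.250000, coefficient = 2
x_5 = 2.6250, f(x_5) = 6.890625, coefficient = 4
x_6 = 2.7500, f(x_6) = 7.562500, coefficient = 2
x_7 = 2.8750, f(x_7) = 8.265625, coefficient = 4
x_8 = 3.0000, f(x_8) = 9.000000, coefficient = 1

I ≈ (0.125000/3) × 152.000000 = 6.333333
Exact value: 6.333333
Error: 0.000000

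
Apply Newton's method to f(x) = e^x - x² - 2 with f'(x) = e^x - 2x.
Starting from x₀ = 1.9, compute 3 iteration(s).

f(x) = e^x - x² - 2
f'(x) = e^x - 2x
x₀ = 1.9

Newton-Raphson formula: x_{n+1} = x_n - f(x_n)/f'(x_n)

Iteration 1:
  f(1.900000) = 1.075894
  f'(1.900000) = 2.885894
  x_1 = 1.900000 - 1.075894/2.885894 = 1.527189
Iteration 2:
  f(1.527189) = 0.272906
  f'(1.527189) = 1.550834
  x_2 = 1.527189 - 0.272906/1.550834 = 1.351215
Iteration 3:
  f(1.351215) = 0.036333
  f'(1.351215) = 1.159684
  x_3 = 1.351215 - 0.036333/1.159684 = 1.319885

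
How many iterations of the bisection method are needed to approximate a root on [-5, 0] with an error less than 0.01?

We need (b-a)/2^n ≤ 0.01
(0 - (-5))/2^n ≤ 0.01
5/2^n ≤ 0.01
2^n ≥ 500
n ≥ log₂(500) = 8.97
n ≥ 9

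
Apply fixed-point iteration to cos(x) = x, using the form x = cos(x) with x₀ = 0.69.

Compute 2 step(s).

Equation: cos(x) = x
Fixed-point form: x = cos(x)
x₀ = 0.69

x_1 = g(0.690000) = 0.771246
x_2 = g(0.771246) = 0.717043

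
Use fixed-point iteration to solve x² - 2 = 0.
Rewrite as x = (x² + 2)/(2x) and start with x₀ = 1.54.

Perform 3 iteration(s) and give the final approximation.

Equation: x² - 2 = 0
Fixed-point form: x = (x² + 2)/(2x)
x₀ = 1.54

x_1 = g(1.540000) = 1.419351
x_2 = g(1.419351) = 1.414223
x_3 = g(1.414223) = 1.414214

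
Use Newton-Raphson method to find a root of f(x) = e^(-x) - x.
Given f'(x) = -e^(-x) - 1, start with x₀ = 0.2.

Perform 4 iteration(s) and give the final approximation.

f(x) = e^(-x) - x
f'(x) = -e^(-x) - 1
x₀ = 0.2

Newton-Raphson formula: x_{n+1} = x_n - f(x_n)/f'(x_n)

Iteration 1:
  f(0.200000) = 0.618731
  f'(0.200000) = -1.818731
  x_1 = 0.200000 - 0.618731/(-1.818731) = 0.540199
Iteration 2:
  f(0.540199) = 0.042433
  f'(0.540199) = -1.582632
  x_2 = 0.540199 - 0.042433/(-1.582632) = 0.567011
Iteration 3:
  f(0.567011) = 0.000208
  f'(0.567011) = -1.567218
  x_3 = 0.567011 - 0.000208/(-1.567218) = 0.567143
Iteration 4:
  f(0.567143) = 0.000000
  f'(0.567143) = -1.567143
  x_4 = 0.567143 - 0.000000/(-1.567143) = 0.567143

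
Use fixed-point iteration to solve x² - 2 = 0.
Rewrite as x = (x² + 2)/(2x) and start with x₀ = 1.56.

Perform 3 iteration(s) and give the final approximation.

Equation: x² - 2 = 0
Fixed-point form: x = (x² + 2)/(2x)
x₀ = 1.56

x_1 = g(1.560000) = 1.421026
x_2 = g(1.421026) = 1.414230
x_3 = g(1.414230) = 1.414214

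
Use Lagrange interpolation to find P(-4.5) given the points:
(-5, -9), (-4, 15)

Lagrange interpolation formula:
P(x) = Σ yᵢ × Lᵢ(x)
where Lᵢ(x) = Π_{j≠i} (x - xⱼ)/(xᵢ - xⱼ)

L_0(-4.5) = (-4.5 - (-4))/(-5 - (-4)) = 0.500000
L_1(-4.5) = (-4.5 - (-5))/(-4 - (-5)) = 0.500000

P(-4.5) = (-9)×L_0(-4.5) + 15×L_1(-4.5)
P(-4.5) = 3.000000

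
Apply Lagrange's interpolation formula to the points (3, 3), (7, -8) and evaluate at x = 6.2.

Lagrange interpolation formula:
P(x) = Σ yᵢ × Lᵢ(x)
where Lᵢ(x) = Π_{j≠i} (x - xⱼ)/(xᵢ - xⱼ)

L_0(6.2) = (6.2 - 7)/(3 - 7) = 0.200000
L_1(6.2) = (6.2 - 3)/(7 - 3) = 0.800000

P(6.2) = 3×L_0(6.2) + (-8)×L_1(6.2)
P(6.2) = -5.800000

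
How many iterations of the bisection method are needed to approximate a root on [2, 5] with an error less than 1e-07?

We need (b-a)/2^n ≤ 1e-07
(5 - 2)/2^n ≤ 1e-07
3/2^n ≤ 1e-07
2^n ≥ 30000000
n ≥ log₂(30000000) = 24.84
n ≥ 25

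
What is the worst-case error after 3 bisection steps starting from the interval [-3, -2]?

Bisection error bound: |error| ≤ (b-a)/2^n
|error| ≤ (-2 - (-3))/2^3 = 1/2^3
|error| ≤ 0.1250000000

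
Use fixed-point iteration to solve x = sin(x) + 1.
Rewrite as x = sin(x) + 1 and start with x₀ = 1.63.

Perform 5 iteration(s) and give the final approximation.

Equation: x = sin(x) + 1
Fixed-point form: x = sin(x) + 1
x₀ = 1.63

x_1 = g(1.630000) = 1.998248
x_2 = g(1.998248) = 1.910025
x_3 = g(1.910025) = 1.943012
x_4 = g(1.943012) = 1.931524
x_5 = g(1.931524) = 1.935640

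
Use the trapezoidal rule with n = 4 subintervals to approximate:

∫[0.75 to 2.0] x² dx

f(x) = x²
a = 0.75, b = 2.0, n = 4
h = (b - a)/n = 0.312500

Trapezoidal rule: (h/2)[f(x₀) + 2f(x₁) + 2f(x₂) + ... + f(xₙ)]

x_0 = 0.7500, f(x_0) = 0.562500, coefficient = 1
x_1 = 1.0625, f(x_1) = 1.128906, coefficient = 2
x_2 = 1.3750, f(x_2) = 1.890625, coefficient = 2
x_3 = 1.6875, f(x_3) = 2.847656, coefficient = 2
x_4 = 2.0000, f(x_4) = 4.000000, coefficient = 1

I ≈ (0.312500/2) × 16.296875 = 2.546387
Exact value: 2.526042
Error: 0.020345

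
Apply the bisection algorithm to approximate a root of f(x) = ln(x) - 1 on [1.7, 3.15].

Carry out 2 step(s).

f(x) = ln(x) - 1
Initial interval: [1.7, 3.15]

Iteration 1:
  c_1 = (1.700000 + 3.150000)/2 = 2.425000
  f(c_1) = f(2.425000) = -0.114168
  f(a) × f(c) ≥ 0, new interval: [2.425000, 3.150000]
Iteration 2:
  c_2 = (2.425000 + 3.150000)/2 = 2.787500
  f(c_2) = f(2.787500) = 0.025145
  f(a) × f(c) < 0, new interval: [2.425000, 2.787500]

After 2 iteration(s), the approximation is c_2 = 2.787500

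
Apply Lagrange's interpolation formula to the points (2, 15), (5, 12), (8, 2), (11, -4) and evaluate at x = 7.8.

Lagrange interpolation formula:
P(x) = Σ yᵢ × Lᵢ(x)
where Lᵢ(x) = Π_{j≠i} (x - xⱼ)/(xᵢ - xⱼ)

L_0(7.8) = (7.8 - 5)/(2 - 5) × (7.8 - 8)/(2 - 8) × (7.8 - 11)/(2 - 11) = -0.011062
L_1(7.8) = (7.8 - 2)/(5 - 2) × (7.8 - 8)/(5 - 8) × (7.8 - 11)/(5 - 11) = 0.068741
L_2(7.8) = (7.8 - 2)/(8 - 2) × (7.8 - 5)/(8 - 5) × (7.8 - 11)/(8 - 11) = 0.962370
L_3(7.8) = (7.8 - 2)/(11 - 2) × (7.8 - 5)/(11 - 5) × (7.8 - 8)/(11 - 8) = -0.020049

P(7.8) = 15×L_0(7.8) + 12×L_1(7.8) + 2×L_2(7.8) + (-4)×L_3(7.8)
P(7.8) = 2.663901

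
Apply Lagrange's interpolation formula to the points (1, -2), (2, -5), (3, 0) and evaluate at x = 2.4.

Lagrange interpolation formula:
P(x) = Σ yᵢ × Lᵢ(x)
where Lᵢ(x) = Π_{j≠i} (x - xⱼ)/(xᵢ - xⱼ)

L_0(2.4) = (2.4 - 2)/(1 - 2) × (2.4 - 3)/(1 - 3) = -0.120000
L_1(2.4) = (2.4 - 1)/(2 - 1) × (2.4 - 3)/(2 - 3) = 0.840000
L_2(2.4) = (2.4 - 1)/(3 - 1) × (2.4 - 2)/(3 - 2) = 0.280000

P(2.4) = (-2)×L_0(2.4) + (-5)×L_1(2.4) + 0×L_2(2.4)
P(2.4) = -3.960000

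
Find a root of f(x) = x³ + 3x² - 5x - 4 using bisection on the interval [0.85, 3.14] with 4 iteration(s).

f(x) = x³ + 3x² - 5x - 4
Initial interval: [0.85, 3.14]

Iteration 1:
  c_1 = (0.850000 + 3.140000)/2 = 1.995000
  f(c_1) = f(1.995000) = 5.905225
  f(a) × f(c) < 0, new interval: [0.850000, 1.995000]
Iteration 2:
  c_2 = (0.850000 + 1.995000)/2 = 1.422500
  f(c_2) = f(1.422500) = -2.163544
  f(a) × f(c) ≥ 0, new interval: [1.422500, 1.995000]
Iteration 3:
  c_3 = (1.422500 + 1.995000)/2 = 1.708750
  f(c_3) = f(1.708750) = 1.204983
  f(a) × f(c) < 0, new interval: [1.422500, 1.708750]
Iteration 4:
  c_4 = (1.422500 + 1.708750)/2 = 1.565625
  f(c_4) = f(1.565625) = -0.636949
  f(a) × f(c) ≥ 0, new interval: [1.565625, 1.708750]

After 4 iteration(s), the approximation is c_4 = 1.565625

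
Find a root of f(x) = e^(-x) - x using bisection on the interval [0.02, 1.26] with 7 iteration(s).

f(x) = e^(-x) - x
Initial interval: [0.02, 1.26]

Iteration 1:
  c_1 = (0.020000 + 1.260000)/2 = 0.640000
  f(c_1) = f(0.640000) = -0.112708
  f(a) × f(c) < 0, new interval: [0.020000, 0.640000]
Iteration 2:
  c_2 = (0.020000 + 0.640000)/2 = 0.330000
  f(c_2) = f(0.330000) = 0.388924
  f(a) × f(c) ≥ 0, new interval: [0.330000, 0.640000]
Iteration 3:
  c_3 = (0.330000 + 0.640000)/2 = 0.485000
  f(c_3) = f(0.485000) = 0.130697
  f(a) × f(c) ≥ 0, new interval: [0.485000, 0.640000]
Iteration 4:
  c_4 = (0.485000 + 0.640000)/2 = 0.562500
  f(c_4) = f(0.562500) = 0.007283
  f(a) × f(c) ≥ 0, new interval: [0.562500, 0.640000]
Iteration 5:
  c_5 = (0.562500 + 0.640000)/2 = 0.601250
  f(c_5) = f(0.601250) = -0.053124
  f(a) × f(c) < 0, new interval: [0.562500, 0.601250]
Iteration 6:
  c_6 = (0.562500 + 0.601250)/2 = 0.581875
  f(c_6) = f(0.581875) = -0.023025
  f(a) × f(c) < 0, new interval: [0.562500, 0.581875]
Iteration 7:
  c_7 = (0.562500 + 0.581875)/2 = 0.572188
  f(c_7) = f(0.572188) = -0.007898
  f(a) × f(c) < 0, new interval: [0.562500, 0.572188]

After 7 iteration(s), the approximation is c_7 = 0.572188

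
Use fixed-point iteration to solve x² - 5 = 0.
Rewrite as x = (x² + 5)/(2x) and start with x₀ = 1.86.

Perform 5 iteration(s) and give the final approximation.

Equation: x² - 5 = 0
Fixed-point form: x = (x² + 5)/(2x)
x₀ = 1.86

x_1 = g(1.860000) = 2.274086
x_2 = g(2.274086) = 2.236386
x_3 = g(2.236386) = 2.236068
x_4 = g(2.236068) = 2.236068
x_5 = g(2.236068) = 2.236068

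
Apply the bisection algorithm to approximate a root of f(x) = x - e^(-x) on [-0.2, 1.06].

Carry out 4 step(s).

f(x) = x - e^(-x)
Initial interval: [-0.2, 1.06]

Iteration 1:
  c_1 = (-0.200000 + 1.060000)/2 = 0.430000
  f(c_1) = f(0.430000) = -0.220509
  f(a) × f(c) ≥ 0, new interval: [0.430000, 1.060000]
Iteration 2:
  c_2 = (0.430000 + 1.060000)/2 = 0.745000
  f(c_2) = f(0.745000) = 0.270266
  f(a) × f(c) < 0, new interval: [0.430000, 0.745000]
Iteration 3:
  c_3 = (0.430000 + 0.745000)/2 = 0.587500
  f(c_3) = f(0.587500) = 0.031785
  f(a) × f(c) < 0, new interval: [0.430000, 0.587500]
Iteration 4:
  c_4 = (0.430000 + 0.587500)/2 = 0.508750
  f(c_4) = f(0.508750) = -0.092497
  f(a) × f(c) ≥ 0, new interval: [0.508750, 0.587500]

After 4 iteration(s), the approximation is c_4 = 0.508750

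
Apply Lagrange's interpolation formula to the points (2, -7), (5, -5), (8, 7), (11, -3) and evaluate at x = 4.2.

Lagrange interpolation formula:
P(x) = Σ yᵢ × Lᵢ(x)
where Lᵢ(x) = Π_{j≠i} (x - xⱼ)/(xᵢ - xⱼ)

L_0(4.2) = (4.2 - 5)/(2 - 5) × (4.2 - 8)/(2 - 8) × (4.2 - 11)/(2 - 11) = 0.127605
L_1(4.2) = (4.2 - 2)/(5 - 2) × (4.2 - 8)/(5 - 8) × (4.2 - 11)/(5 - 11) = 1.052741
L_2(4.2) = (4.2 - 2)/(8 - 2) × (4.2 - 5)/(8 - 5) × (4.2 - 11)/(8 - 11) = -0.221630
L_3(4.2) = (4.2 - 2)/(11 - 2) × (4.2 - 5)/(11 - 5) × (4.2 - 8)/(11 - 8) = 0.041284

P(4.2) = (-7)×L_0(4.2) + (-5)×L_1(4.2) + 7×L_2(4.2) + (-3)×L_3(4.2)
P(4.2) = -7.832198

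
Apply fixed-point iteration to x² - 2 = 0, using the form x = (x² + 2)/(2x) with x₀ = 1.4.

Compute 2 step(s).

Equation: x² - 2 = 0
Fixed-point form: x = (x² + 2)/(2x)
x₀ = 1.4

x_1 = g(1.400000) = 1.414286
x_2 = g(1.414286) = 1.414214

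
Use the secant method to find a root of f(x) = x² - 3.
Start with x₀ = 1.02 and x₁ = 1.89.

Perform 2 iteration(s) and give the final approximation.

f(x) = x² - 3
x₀ = 1.02, x₁ = 1.89

Secant formula: x_{n+1} = x_n - f(x_n)(x_n - x_{n-1})/(f(x_n) - f(x_{n-1}))

Iteration 1:
  f(1.020000) = -1.959600
  f(1.890000) = 0.572100
  x_2 = 1.890000 - 0.572100×(1.890000 - 1.020000)/(0.572100 - (-1.959600))
       = 1.693402
Iteration 2:
  f(1.890000) = 0.572100
  f(1.693402) = -0.132389
  x_3 = 1.693402 - (-0.132389)×(1.693402 - 1.890000)/(-0.132389 - 0.572100)
       = 1.730347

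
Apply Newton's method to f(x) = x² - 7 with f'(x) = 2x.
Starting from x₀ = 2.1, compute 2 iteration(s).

f(x) = x² - 7
f'(x) = 2x
x₀ = 2.1

Newton-Raphson formula: x_{n+1} = x_n - f(x_n)/f'(x_n)

Iteration 1:
  f(2.100000) = -2.590000
  f'(2.100000) = 4.200000
  x_1 = 2.100000 - (-2.590000)/4.200000 = 2.716667
Iteration 2:
  f(2.716667) = 0.380278
  f'(2.716667) = 5.433333
  x_2 = 2.716667 - 0.380278/5.433333 = 2.646677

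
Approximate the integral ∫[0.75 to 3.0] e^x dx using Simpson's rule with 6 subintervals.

f(x) = e^x
a = 0.75, b = 3.0, n = 6
h = (b - a)/n = 0.375000

Simpson's rule: (h/3)[f(x₀) + 4f(x₁) + 2f(x₂) + ... + f(xₙ)]

x_0 = 0.7500, f(x_0) = 2.117000, coefficient = 1
x_1 = 1.1250, f(x_1) = 3.080217, coefficient = 4
x_2 = 1.5000, f(x_2) = 4.481689, coefficient = 2
x_3 = 1.8750, f(x_3) = 6.520819, coefficient = 4
x_4 = 2.2500, f(x_4) = 9.487736, coefficient = 2
x_5 = 2.6250, f(x_5) = 13.804574, coefficient = 4
x_6 = 3.0000, f(x_6) = 20.085537, coefficient = 1

I ≈ (0.375000/3) × 143.763827 = 17.970478
Exact value: 17.968537
Error: 0.001942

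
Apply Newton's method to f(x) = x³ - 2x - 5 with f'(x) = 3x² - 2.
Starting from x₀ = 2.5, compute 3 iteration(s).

f(x) = x³ - 2x - 5
f'(x) = 3x² - 2
x₀ = 2.5

Newton-Raphson formula: x_{n+1} = x_n - f(x_n)/f'(x_n)

Iteration 1:
  f(2.500000) = 5.625000
  f'(2.500000) = 16.750000
  x_1 = 2.500000 - 5.625000/16.750000 = 2.164179
Iteration 2:
  f(2.164179) = 0.807945
  f'(2.164179) = 12.051014
  x_2 = 2.164179 - 0.807945/12.051014 = 2.097135
Iteration 3:
  f(2.097135) = 0.028882
  f'(2.097135) = 11.193930
  x_3 = 2.097135 - 0.028882/11.193930 = 2.094555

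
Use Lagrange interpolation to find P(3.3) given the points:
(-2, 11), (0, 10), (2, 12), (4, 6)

Lagrange interpolation formula:
P(x) = Σ yᵢ × Lᵢ(x)
where Lᵢ(x) = Π_{j≠i} (x - xⱼ)/(xᵢ - xⱼ)

L_0(3.3) = (3.3 - 0)/(-2 - 0) × (3.3 - 2)/(-2 - 2) × (3.3 - 4)/(-2 - 4) = 0.062563
L_1(3.3) = (3.3 - (-2))/(0 - (-2)) × (3.3 - 2)/(0 - 2) × (3.3 - 4)/(0 - 4) = -0.301438
L_2(3.3) = (3.3 - (-2))/(2 - (-2)) × (3.3 - 0)/(2 - 0) × (3.3 - 4)/(2 - 4) = 0.765188
L_3(3.3) = (3.3 - (-2))/(4 - (-2)) × (3.3 - 0)/(4 - 0) × (3.3 - 2)/(4 - 2) = 0.473687

P(3.3) = 11×L_0(3.3) + 10×L_1(3.3) + 12×L_2(3.3) + 6×L_3(3.3)
P(3.3) = 9.698188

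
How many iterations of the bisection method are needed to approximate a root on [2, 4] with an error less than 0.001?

We need (b-a)/2^n ≤ 0.001
(4 - 2)/2^n ≤ 0.001
2/2^n ≤ 0.001
2^n ≥ 2000
n ≥ log₂(2000) = 10.97
n ≥ 11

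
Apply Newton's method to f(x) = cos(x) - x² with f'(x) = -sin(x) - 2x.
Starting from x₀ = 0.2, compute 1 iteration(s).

f(x) = cos(x) - x²
f'(x) = -sin(x) - 2x
x₀ = 0.2

Newton-Raphson formula: x_{n+1} = x_n - f(x_n)/f'(x_n)

Iteration 1:
  f(0.200000) = 0.940067
  f'(0.200000) = -0.598669
  x_1 = 0.200000 - 0.940067/(-0.598669) = 1.770260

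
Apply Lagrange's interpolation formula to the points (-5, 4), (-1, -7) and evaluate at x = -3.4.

Lagrange interpolation formula:
P(x) = Σ yᵢ × Lᵢ(x)
where Lᵢ(x) = Π_{j≠i} (x - xⱼ)/(xᵢ - xⱼ)

L_0(-3.4) = (-3.4 - (-1))/(-5 - (-1)) = 0.600000
L_1(-3.4) = (-3.4 - (-5))/(-1 - (-5)) = 0.400000

P(-3.4) = 4×L_0(-3.4) + (-7)×L_1(-3.4)
P(-3.4) = -0.400000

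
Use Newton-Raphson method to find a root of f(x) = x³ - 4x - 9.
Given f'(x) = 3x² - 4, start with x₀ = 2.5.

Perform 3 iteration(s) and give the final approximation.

f(x) = x³ - 4x - 9
f'(x) = 3x² - 4
x₀ = 2.5

Newton-Raphson formula: x_{n+1} = x_n - f(x_n)/f'(x_n)

Iteration 1:
  f(2.500000) = -3.375000
  f'(2.500000) = 14.750000
  x_1 = 2.500000 - (-3.375000)/14.750000 = 2.728814
Iteration 2:
  f(2.728814) = 0.404647
  f'(2.728814) = 18.339270
  x_2 = 2.728814 - 0.404647/18.339270 = 2.706749
Iteration 3:
  f(2.706749) = 0.003975
  f'(2.706749) = 17.979471
  x_3 = 2.706749 - 0.003975/17.979471 = 2.706528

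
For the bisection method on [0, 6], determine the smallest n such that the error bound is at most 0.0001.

We need (b-a)/2^n ≤ 0.0001
(6 - 0)/2^n ≤ 0.0001
6/2^n ≤ 0.0001
2^n ≥ 60000
n ≥ log₂(60000) = 15.87
n ≥ 16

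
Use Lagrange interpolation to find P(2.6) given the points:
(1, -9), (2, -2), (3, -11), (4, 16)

Lagrange interpolation formula:
P(x) = Σ yᵢ × Lᵢ(x)
where Lᵢ(x) = Π_{j≠i} (x - xⱼ)/(xᵢ - xⱼ)

L_0(2.6) = (2.6 - 2)/(1 - 2) × (2.6 - 3)/(1 - 3) × (2.6 - 4)/(1 - 4) = -0.056000
L_1(2.6) = (2.6 - 1)/(2 - 1) × (2.6 - 3)/(2 - 3) × (2.6 - 4)/(2 - 4) = 0.448000
L_2(2.6) = (2.6 - 1)/(3 - 1) × (2.6 - 2)/(3 - 2) × (2.6 - 4)/(3 - 4) = 0.672000
L_3(2.6) = (2.6 - 1)/(4 - 1) × (2.6 - 2)/(4 - 2) × (2.6 - 3)/(4 - 3) = -0.064000

P(2.6) = (-9)×L_0(2.6) + (-2)×L_1(2.6) + (-11)×L_2(2.6) + 16×L_3(2.6)
P(2.6) = -8.808000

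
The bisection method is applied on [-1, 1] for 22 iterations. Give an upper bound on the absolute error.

Bisection error bound: |error| ≤ (b-a)/2^n
|error| ≤ (1 - (-1))/2^22 = 2/2^22
|error| ≤ 0.0000004768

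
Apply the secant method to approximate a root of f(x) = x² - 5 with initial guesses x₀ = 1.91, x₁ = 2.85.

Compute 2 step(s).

f(x) = x² - 5
x₀ = 1.91, x₁ = 2.85

Secant formula: x_{n+1} = x_n - f(x_n)(x_n - x_{n-1})/(f(x_n) - f(x_{n-1}))

Iteration 1:
  f(1.910000) = -1.351900
  f(2.850000) = 3.122500
  x_2 = 2.850000 - 3.122500×(2.850000 - 1.910000)/(3.122500 - (-1.351900))
       = 2.194013
Iteration 2:
  f(2.850000) = 3.122500
  f(2.194013) = -0.186309
  x_3 = 2.194013 - (-0.186309)×(2.194013 - 2.850000)/(-0.186309 - 3.122500)
       = 2.230949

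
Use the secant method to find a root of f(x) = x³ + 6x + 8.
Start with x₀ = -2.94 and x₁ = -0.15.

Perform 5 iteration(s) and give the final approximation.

f(x) = x³ + 6x + 8
x₀ = -2.94, x₁ = -0.15

Secant formula: x_{n+1} = x_n - f(x_n)(x_n - x_{n-1})/(f(x_n) - f(x_{n-1}))

Iteration 1:
  f(-2.940000) = -35.052184
  f(-0.150000) = 7.096625
  x_2 = -0.150000 - 7.096625×(-0.150000 - (-2.940000))/(7.096625 - (-35.052184))
       = -0.619754
Iteration 2:
  f(-0.150000) = 7.096625
  f(-0.619754) = 4.043430
  x_3 = -0.619754 - 4.043430×(-0.619754 - (-0.150000))/(4.043430 - 7.096625)
       = -1.241863
Iteration 3:
  f(-0.619754) = 4.043430
  f(-1.241863) = -1.366405
  x_4 = -1.241863 - (-1.366405)×(-1.241863 - (-0.619754))/(-1.366405 - 4.043430)
       = -1.084732
Iteration 4:
  f(-1.241863) = -1.366405
  f(-1.084732) = 0.215267
  x_5 = -1.084732 - 0.215267×(-1.084732 - (-1.241863))/(0.215267 - (-1.366405))
       = -1.106117
Iteration 5:
  f(-1.084732) = 0.215267
  f(-1.106117) = 0.009965
  x_6 = -1.106117 - 0.009965×(-1.106117 - (-1.084732))/(0.009965 - 0.215267)
       = -1.107155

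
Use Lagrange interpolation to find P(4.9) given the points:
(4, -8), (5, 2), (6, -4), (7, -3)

Lagrange interpolation formula:
P(x) = Σ yᵢ × Lᵢ(x)
where Lᵢ(x) = Π_{j≠i} (x - xⱼ)/(xᵢ - xⱼ)

L_0(4.9) = (4.9 - 5)/(4 - 5) × (4.9 - 6)/(4 - 6) × (4.9 - 7)/(4 - 7) = 0.038500
L_1(4.9) = (4.9 - 4)/(5 - 4) × (4.9 - 6)/(5 - 6) × (4.9 - 7)/(5 - 7) = 1.039500
L_2(4.9) = (4.9 - 4)/(6 - 4) × (4.9 - 5)/(6 - 5) × (4.9 - 7)/(6 - 7) = -0.094500
L_3(4.9) = (4.9 - 4)/(7 - 4) × (4.9 - 5)/(7 - 5) × (4.9 - 6)/(7 - 6) = 0.016500

P(4.9) = (-8)×L_0(4.9) + 2×L_1(4.9) + (-4)×L_2(4.9) + (-3)×L_3(4.9)
P(4.9) = 2.099500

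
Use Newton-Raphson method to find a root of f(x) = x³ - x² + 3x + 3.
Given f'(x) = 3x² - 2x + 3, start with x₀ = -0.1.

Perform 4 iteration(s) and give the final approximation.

f(x) = x³ - x² + 3x + 3
f'(x) = 3x² - 2x + 3
x₀ = -0.1

Newton-Raphson formula: x_{n+1} = x_n - f(x_n)/f'(x_n)

Iteration 1:
  f(-0.100000) = 2.689000
  f'(-0.100000) = 3.230000
  x_1 = -0.100000 - 2.689000/3.230000 = -0.932508
Iteration 2:
  f(-0.932508) = -1.477975
  f'(-0.932508) = 7.473728
  x_2 = -0.932508 - (-1.477975)/7.473728 = -0.734752
Iteration 3:
  f(-0.734752) = -0.140778
  f'(-0.734752) = 6.089083
  x_3 = -0.734752 - (-0.140778)/6.089083 = -0.711632
Iteration 4:
  f(-0.711632) = -0.001700
  f'(-0.711632) = 5.942524
  x_4 = -0.711632 - (-0.001700)/5.942524 = -0.711346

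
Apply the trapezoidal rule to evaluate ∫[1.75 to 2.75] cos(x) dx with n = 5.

f(x) = cos(x)
a = 1.75, b = 2.75, n = 5
h = (b - a)/n = 0.200000

Trapezoidal rule: (h/2)[f(x₀) + 2f(x₁) + 2f(x₂) + ... + f(xₙ)]

x_0 = 1.7500, f(x_0) = -0.178246, coefficient = 1
x_1 = 1.9500, f(x_1) = -0.370181, coefficient = 2
x_2 = 2.1500, f(x_2) = -0.547358, coefficient = 2
x_3 = 2.3500, f(x_3) = -0.702713, coefficient = 2
x_4 = 2.5500, f(x_4) = -0.830054, coefficient = 2
x_5 = 2.7500, f(x_5) = -0.924302, coefficient = 1

I ≈ (0.200000/2) × -6.003159 = -0.600316
Exact value: -0.602325
Error: 0.002009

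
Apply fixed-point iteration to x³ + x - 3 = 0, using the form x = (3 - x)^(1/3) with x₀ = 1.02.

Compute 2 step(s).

Equation: x³ + x - 3 = 0
Fixed-point form: x = (3 - x)^(1/3)
x₀ = 1.02

x_1 = g(1.020000) = 1.255707
x_2 = g(1.255707) = 1.203760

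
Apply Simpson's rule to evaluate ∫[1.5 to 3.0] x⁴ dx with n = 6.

f(x) = x⁴
a = 1.5, b = 3.0, n = 6
h = (b - a)/n = 0.250000

Simpson's rule: (h/3)[f(x₀) + 4f(x₁) + 2f(x₂) + ... + f(xₙ)]

x_0 = 1.5000, f(x_0) = 5.062500, coefficient = 1
x_1 = 1.7500, f(x_1) = 9.378906, coefficient = 4
x_2 = 2.0000, f(x_2) = 16.000000, coefficient = 2
x_3 = 2.2500, f(x_3) = 25.628906, coefficient = 4
x_4 = 2.5000, f(x_4) = 39.062500, coefficient = 2
x_5 = 2.7500, f(x_5) = 57.191406, coefficient = 4
x_6 = 3.0000, f(x_6) = 81.000000, coefficient = 1

I ≈ (0.250000/3) × 564.984375 = 47.082031
Exact value: 47.081250
Error: 0.000781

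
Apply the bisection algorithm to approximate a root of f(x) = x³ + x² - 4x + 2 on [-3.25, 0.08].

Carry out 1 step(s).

f(x) = x³ + x² - 4x + 2
Initial interval: [-3.25, 0.08]

Iteration 1:
  c_1 = (-3.250000 + 0.080000)/2 = -1.585000
  f(c_1) = f(-1.585000) = 6.870348
  f(a) × f(c) < 0, new interval: [-3.250000, -1.585000]

After 1 iteration(s), the approximation is c_1 = -1.585000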